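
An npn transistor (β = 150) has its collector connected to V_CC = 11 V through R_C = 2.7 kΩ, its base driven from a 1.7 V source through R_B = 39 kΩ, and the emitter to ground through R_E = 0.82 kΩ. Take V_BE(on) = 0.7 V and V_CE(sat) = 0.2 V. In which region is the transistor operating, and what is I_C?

active; I_C ≈ 0.92 mA

Assume active. Base-emitter loop: I_B = (V_BB − V_BE)/(R_B + (β+1)R_E) = (1.7 − 0.7)/(39 + 151×0.82) = 0.00614 mA.
I_C = β·I_B = 150×0.00614 = 0.921 mA.
V_CE = V_CC − I_C·R_C − I_E·R_E = 11 − 0.921×2.7 − 0.927×0.82 = 7.75 V > V_CE(sat), so the active-region assumption holds.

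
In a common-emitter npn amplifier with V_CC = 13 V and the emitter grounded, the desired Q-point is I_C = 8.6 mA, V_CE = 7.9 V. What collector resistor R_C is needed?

Collector loop: V_CC = I_C·R_C + V_CE.
R_C = (V_CC − V_CE)/I_C = (13 − 7.9)/8.6 = 0.593 kΩ.

R_C ≈ 0.59 kΩ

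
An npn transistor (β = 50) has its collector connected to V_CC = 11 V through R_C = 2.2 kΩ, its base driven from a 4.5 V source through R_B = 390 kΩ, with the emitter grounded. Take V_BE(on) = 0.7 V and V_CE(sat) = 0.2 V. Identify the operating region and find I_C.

active; I_C ≈ 0.49 mA

Assume active. Base-emitter loop: I_B = (V_BB − V_BE)/R_B = (4.5 − 0.7)/390 = 0.00974 mA.
I_C = β·I_B = 50×0.00974 = 0.487 mA.
V_CE = V_CC − I_C·R_C = 11 − 0.487×2.2 = 9.93 V > V_CE(sat), so the active-region assumption holds.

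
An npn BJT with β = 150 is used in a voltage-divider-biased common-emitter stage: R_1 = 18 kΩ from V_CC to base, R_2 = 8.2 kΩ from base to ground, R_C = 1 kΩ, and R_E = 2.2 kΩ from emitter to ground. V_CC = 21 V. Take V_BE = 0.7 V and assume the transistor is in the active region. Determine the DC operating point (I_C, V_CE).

I_C ≈ 2.6 mA, V_CE ≈ 13 V

Thevenize the base divider: V_Th = V_CC·R_2/(R_1+R_2) = 21×8.2/26.2 = 6.57 V, R_Th = R_1‖R_2 = 5.63 kΩ.
Base-emitter loop: V_Th = I_B·R_Th + V_BE + (β+1)I_B·R_E, so I_B = (6.57 − 0.7) / (5.63 + 151×2.2) = 0.0174 mA.
I_C = β·I_B = 150×0.0174 = 2.61 mA, and I_E = (β+1)I_B = 2.62 mA.
V_CE = V_CC − I_C·R_C − I_E·R_E = 21 − 2.61×1 − 2.62×2.2 = 12.6 V.
V_CE = 12.6 V > 0.2 V confirms active-region operation.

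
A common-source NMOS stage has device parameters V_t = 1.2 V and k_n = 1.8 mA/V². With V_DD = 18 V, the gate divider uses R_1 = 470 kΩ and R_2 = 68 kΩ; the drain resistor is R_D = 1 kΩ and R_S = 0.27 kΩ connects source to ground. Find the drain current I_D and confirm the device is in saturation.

I_D ≈ 0.7 mA

V_G = V_DD·R_2/(R_1+R_2) = 18×68/538 = 2.28 V.
Assume saturation: I_D = (k_n/2)(V_GS − V_t)² with V_GS = V_G − I_D·R_S = 2.28 − 0.27·I_D.
Substituting gives 0.0656·I_D² − 1.52·I_D + 1.04 = 0, with roots I_D = 0.705 or 22.5 mA.
The root I_D = 22.5 mA gives V_GS = -3.8 V ≤ V_t, so take I_D = 0.705 mA.
Then V_GS = 2.08 V and V_DS = V_DD − I_D(R_D+R_S) = 18 − 0.705×1.27 = 17.1 V.
Saturation requires V_DS ≥ V_GS − V_t = 0.885 V; 17.1 ≥ 0.885 ✓.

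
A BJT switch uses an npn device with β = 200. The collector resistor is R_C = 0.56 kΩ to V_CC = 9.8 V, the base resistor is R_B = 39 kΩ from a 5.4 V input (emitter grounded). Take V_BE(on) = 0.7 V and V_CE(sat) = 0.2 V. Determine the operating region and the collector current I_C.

Assume active: I_B = (5.4 − 0.7)/39 = 0.121 mA, giving I_C = β·I_B = 24.1 mA.
But then V_CE = 9.8 − 24.1×0.56 = -3.7 V < V_CE(sat) = 0.2 V — impossible in the active region.
So the transistor is saturated. With V_CE = 0.2 V, I_C = (V_CC − 0.2)/R_C = 9.6/0.56 = 17.1 mA.
Check: β·I_B = 24.1 mA > I_C = 17.1 mA, confirming saturation.

saturation; I_C ≈ 17 mA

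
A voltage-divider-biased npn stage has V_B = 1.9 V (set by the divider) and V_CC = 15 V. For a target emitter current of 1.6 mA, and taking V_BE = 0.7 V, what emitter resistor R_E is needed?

R_E ≈ 0.75 kΩ

V_E = V_B − V_BE = 1.9 − 0.7 = 1.2 V.
R_E = V_E / I_E = 1.2 / 1.6 = 0.75 kΩ.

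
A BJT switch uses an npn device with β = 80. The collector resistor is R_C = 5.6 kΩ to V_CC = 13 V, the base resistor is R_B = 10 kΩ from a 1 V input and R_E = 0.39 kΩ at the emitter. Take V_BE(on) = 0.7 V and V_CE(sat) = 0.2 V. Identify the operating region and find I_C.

active; I_C ≈ 0.58 mA

Assume active. Base-emitter loop: I_B = (V_BB − V_BE)/(R_B + (β+1)R_E) = (1 − 0.7)/(10 + 81×0.39) = 0.00721 mA.
I_C = β·I_B = 80×0.00721 = 0.577 mA.
V_CE = V_CC − I_C·R_C − I_E·R_E = 13 − 0.577×5.6 − 0.584×0.39 = 9.54 V > V_CE(sat), so the active-region assumption holds.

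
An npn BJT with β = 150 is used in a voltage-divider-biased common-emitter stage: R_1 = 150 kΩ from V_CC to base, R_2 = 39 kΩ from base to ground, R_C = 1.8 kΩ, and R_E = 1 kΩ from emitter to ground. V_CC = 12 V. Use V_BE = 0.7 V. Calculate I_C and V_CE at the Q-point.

I_C ≈ 1.5 mA, V_CE ≈ 7.9 V

Thevenize the base divider: V_Th = V_CC·R_2/(R_1+R_2) = 12×39/189 = 2.48 V, R_Th = R_1‖R_2 = 31 kΩ.
Base-emitter loop: V_Th = I_B·R_Th + V_BE + (β+1)I_B·R_E, so I_B = (2.48 − 0.7) / (31 + 151×1) = 0.00976 mA.
I_C = β·I_B = 150×0.00976 = 1.46 mA, and I_E = (β+1)I_B = 1.47 mA.
V_CE = V_CC − I_C·R_C − I_E·R_E = 12 − 1.46×1.8 − 1.47×1 = 7.89 V.
V_CE = 7.89 V > 0.2 V confirms active-region operation.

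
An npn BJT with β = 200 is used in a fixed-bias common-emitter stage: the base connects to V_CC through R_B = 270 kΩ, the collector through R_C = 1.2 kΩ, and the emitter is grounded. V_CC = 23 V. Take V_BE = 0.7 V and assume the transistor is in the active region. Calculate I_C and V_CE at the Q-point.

Base loop: V_CC = I_B·R_B + V_BE, so I_B = (23 − 0.7)/270 kΩ = 0.0826 mA.
In the active region I_C = β·I_B = 200 × 0.0826 = 16.5 mA.
Collector loop: V_CE = V_CC − I_C·R_C = 23 − 16.5×1.2 = 3.18 V.
Since V_CE = 3.18 V > V_CE(sat) ≈ 0.2 V, the transistor is in the active region as assumed.

I_C ≈ 17 mA, V_CE ≈ 3.2 V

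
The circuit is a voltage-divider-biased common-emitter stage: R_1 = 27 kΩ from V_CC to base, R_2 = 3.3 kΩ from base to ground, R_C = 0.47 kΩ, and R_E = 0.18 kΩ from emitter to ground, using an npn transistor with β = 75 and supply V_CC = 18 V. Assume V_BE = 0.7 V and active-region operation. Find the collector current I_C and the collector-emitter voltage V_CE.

I_C ≈ 5.7 mA, V_CE ≈ 14 V

Thevenize the base divider: V_Th = V_CC·R_2/(R_1+R_2) = 18×3.3/30.3 = 1.96 V, R_Th = R_1‖R_2 = 2.94 kΩ.
Base-emitter loop: V_Th = I_B·R_Th + V_BE + (β+1)I_B·R_E, so I_B = (1.96 − 0.7) / (2.94 + 76×0.18) = 0.0758 mA.
I_C = β·I_B = 75×0.0758 = 5.69 mA, and I_E = (β+1)I_B = 5.76 mA.
V_CE = V_CC − I_C·R_C − I_E·R_E = 18 − 5.69×0.47 − 5.76×0.18 = 14.3 V.
V_CE = 14.3 V > 0.2 V confirms active-region operation.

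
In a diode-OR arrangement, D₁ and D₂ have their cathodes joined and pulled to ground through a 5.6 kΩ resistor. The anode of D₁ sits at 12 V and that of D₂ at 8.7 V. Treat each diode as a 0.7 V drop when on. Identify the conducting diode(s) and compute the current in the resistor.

Assume both conduct. Then node N would need to be at both 12−0.7 = 11.3 V and 8.7−0.7 = 8 V, which is impossible.
Assume only D₁ conducts: V_N = 12 − 0.7 = 11.3 V, so I_R = 11.3/5.6 = 2.02 mA.
Check D₂: its anode-to-cathode voltage is 8.7 − 11.3 = -2.6 V < 0.7 V, so it is off. The assumption is consistent.

Only D₁ conducts; I_R ≈ 2 mA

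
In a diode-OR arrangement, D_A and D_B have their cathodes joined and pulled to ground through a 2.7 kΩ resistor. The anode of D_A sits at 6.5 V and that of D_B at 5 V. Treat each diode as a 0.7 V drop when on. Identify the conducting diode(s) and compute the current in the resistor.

Assume both conduct. Then node N would need to be at both 6.5−0.7 = 5.8 V and 5−0.7 = 4.3 V, which is impossible.
Assume only D_A conducts: V_N = 6.5 − 0.7 = 5.8 V, so I_R = 5.8/2.7 = 2.15 mA.
Check D_B: its anode-to-cathode voltage is 5 − 5.8 = -0.8 V < 0.7 V, so it is off. The assumption is consistent.

Only D_A conducts; I_R ≈ 2.1 mA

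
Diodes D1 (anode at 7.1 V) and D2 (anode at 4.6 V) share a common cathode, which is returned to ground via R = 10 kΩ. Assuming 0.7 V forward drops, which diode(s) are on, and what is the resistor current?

Assume both conduct. Then node N would need to be at both 7.1−0.7 = 6.4 V and 4.6−0.7 = 3.9 V, which is impossible.
Assume only D1 conducts: V_N = 7.1 − 0.7 = 6.4 V, so I_R = 6.4/10 = 0.64 mA.
Check D2: its anode-to-cathode voltage is 4.6 − 6.4 = -1.8 V < 0.7 V, so it is off. The assumption is consistent.

Only D1 conducts; I_R ≈ 0.64 mA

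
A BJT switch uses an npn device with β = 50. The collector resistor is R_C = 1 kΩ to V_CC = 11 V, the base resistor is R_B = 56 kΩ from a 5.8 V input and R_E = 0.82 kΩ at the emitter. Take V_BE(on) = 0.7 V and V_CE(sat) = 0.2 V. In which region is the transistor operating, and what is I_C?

Assume active. Base-emitter loop: I_B = (V_BB − V_BE)/(R_B + (β+1)R_E) = (5.8 − 0.7)/(56 + 51×0.82) = 0.0521 mA.
I_C = β·I_B = 50×0.0521 = 2.61 mA.
V_CE = V_CC − I_C·R_C − I_E·R_E = 11 − 2.61×1 − 2.66×0.82 = 6.21 V > V_CE(sat), so the active-region assumption holds.

active; I_C ≈ 2.6 mA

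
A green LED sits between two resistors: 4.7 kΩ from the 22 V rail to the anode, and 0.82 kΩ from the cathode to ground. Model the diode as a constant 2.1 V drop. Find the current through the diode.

I ≈ 3.6 mA

The two resistors are in series with the diode, so KVL gives 22 = I·4.7 + 2.1 + I·0.82.
I = (22 − 2.1) / (4.7 + 0.82) kΩ = 19.9 / 5.52 = 3.61 mA.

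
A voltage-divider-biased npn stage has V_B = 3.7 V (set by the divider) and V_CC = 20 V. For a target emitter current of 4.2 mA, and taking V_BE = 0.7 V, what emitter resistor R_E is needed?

R_E ≈ 0.71 kΩ

V_E = V_B − V_BE = 3.7 − 0.7 = 3 V.
R_E = V_E / I_E = 3 / 4.2 = 0.714 kΩ.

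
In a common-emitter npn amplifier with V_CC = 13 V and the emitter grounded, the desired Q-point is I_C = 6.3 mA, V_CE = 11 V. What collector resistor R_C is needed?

Collector loop: V_CC = I_C·R_C + V_CE.
R_C = (V_CC − V_CE)/I_C = (13 − 11)/6.3 = 0.317 kΩ.

R_C ≈ 0.32 kΩ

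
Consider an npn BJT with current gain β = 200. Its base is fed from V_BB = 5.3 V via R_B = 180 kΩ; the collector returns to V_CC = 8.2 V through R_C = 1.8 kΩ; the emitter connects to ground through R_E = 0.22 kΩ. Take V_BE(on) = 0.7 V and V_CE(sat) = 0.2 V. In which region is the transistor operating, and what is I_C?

saturation; I_C ≈ 4 mA

Assume active: I_B = (5.3 − 0.7)/(180 + 201×0.22) = 0.0205 mA, I_C = β·I_B = 4.1 mA.
Then V_CE = 8.2 − 4.1×1.8 − 4.12×0.22 = -0.0928 V < 0.2 V — the active assumption fails.
Re-solve with V_CE = 0.2 V. KCL at the emitter: V_E/R_E = (V_BB−0.7−V_E)/R_B + (V_CC−0.2−V_E)/R_C, giving V_E = 0.875 V.
I_C = (V_CC − 0.2 − V_E)/R_C = (8 − 0.875)/1.8 = 3.96 mA.
Check: I_B = (4.6 − 0.875)/180 = 0.0207 mA, and β·I_B = 4.14 mA > I_C, confirming saturation.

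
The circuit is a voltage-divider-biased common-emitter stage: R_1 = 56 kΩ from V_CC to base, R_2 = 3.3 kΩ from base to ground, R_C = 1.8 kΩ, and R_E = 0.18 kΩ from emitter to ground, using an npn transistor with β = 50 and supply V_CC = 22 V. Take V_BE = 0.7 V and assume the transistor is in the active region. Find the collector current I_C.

Thevenize the base divider: V_Th = V_CC·R_2/(R_1+R_2) = 22×3.3/59.3 = 1.22 V, R_Th = R_1‖R_2 = 3.12 kΩ.
Base-emitter loop: V_Th = I_B·R_Th + V_BE + (β+1)I_B·R_E, so I_B = (1.22 − 0.7) / (3.12 + 51×0.18) = 0.0426 mA.
I_C = β·I_B = 50×0.0426 = 2.13 mA, and I_E = (β+1)I_B = 2.17 mA.
V_CE = V_CC − I_C·R_C − I_E·R_E = 22 − 2.13×1.8 − 2.17×0.18 = 17.8 V.
V_CE = 17.8 V > 0.2 V confirms active-region operation.

I_C ≈ 2.1 mA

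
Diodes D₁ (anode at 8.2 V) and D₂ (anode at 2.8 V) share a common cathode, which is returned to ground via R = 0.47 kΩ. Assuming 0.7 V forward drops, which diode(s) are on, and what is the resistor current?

Assume both conduct. Then node N would need to be at both 8.2−0.7 = 7.5 V and 2.8−0.7 = 2.1 V, which is impossible.
Assume only D₁ conducts: V_N = 8.2 − 0.7 = 7.5 V, so I_R = 7.5/0.47 = 16 mA.
Check D₂: its anode-to-cathode voltage is 2.8 − 7.5 = -4.7 V < 0.7 V, so it is off. The assumption is consistent.

Only D₁ conducts; I_R ≈ 16 mA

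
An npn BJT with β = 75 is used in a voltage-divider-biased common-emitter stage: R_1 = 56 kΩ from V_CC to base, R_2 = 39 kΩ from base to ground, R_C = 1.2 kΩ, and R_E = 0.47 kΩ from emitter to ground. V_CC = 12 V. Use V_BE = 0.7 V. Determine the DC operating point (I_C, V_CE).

Thevenize the base divider: V_Th = V_CC·R_2/(R_1+R_2) = 12×39/95 = 4.93 V, R_Th = R_1‖R_2 = 23 kΩ.
Base-emitter loop: V_Th = I_B·R_Th + V_BE + (β+1)I_B·R_E, so I_B = (4.93 − 0.7) / (23 + 76×0.47) = 0.072 mA.
I_C = β·I_B = 75×0.072 = 5.4 mA, and I_E = (β+1)I_B = 5.47 mA.
V_CE = V_CC − I_C·R_C − I_E·R_E = 12 − 5.4×1.2 − 5.47×0.47 = 2.95 V.
V_CE = 2.95 V > 0.2 V confirms active-region operation.

I_C ≈ 5.4 mA, V_CE ≈ 2.9 V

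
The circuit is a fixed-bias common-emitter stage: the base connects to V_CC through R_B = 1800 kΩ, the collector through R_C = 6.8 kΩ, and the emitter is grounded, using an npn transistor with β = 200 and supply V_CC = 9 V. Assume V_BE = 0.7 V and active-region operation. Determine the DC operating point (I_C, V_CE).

I_C ≈ 0.92 mA, V_CE ≈ 2.7 V

Base loop: V_CC = I_B·R_B + V_BE, so I_B = (9 − 0.7)/1800 kΩ = 0.00461 mA.
In the active region I_C = β·I_B = 200 × 0.00461 = 0.922 mA.
Collector loop: V_CE = V_CC − I_C·R_C = 9 − 0.922×6.8 = 2.73 V.
Since V_CE = 2.73 V > V_CE(sat) ≈ 0.2 V, the transistor is in the active region as assumed.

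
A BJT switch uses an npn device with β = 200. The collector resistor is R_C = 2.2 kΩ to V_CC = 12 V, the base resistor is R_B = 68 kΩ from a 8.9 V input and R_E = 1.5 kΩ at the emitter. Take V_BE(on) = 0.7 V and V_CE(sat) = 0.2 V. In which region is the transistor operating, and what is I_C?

saturation; I_C ≈ 3.2 mA

Assume active: I_B = (8.9 − 0.7)/(68 + 201×1.5) = 0.0222 mA, I_C = β·I_B = 4.44 mA.
Then V_CE = 12 − 4.44×2.2 − 4.46×1.5 = -4.46 V < 0.2 V — the active assumption fails.
Re-solve with V_CE = 0.2 V. KCL at the emitter: V_E/R_E = (V_BB−0.7−V_E)/R_B + (V_CC−0.2−V_E)/R_C, giving V_E = 4.83 V.
I_C = (V_CC − 0.2 − V_E)/R_C = (11.8 − 4.83)/2.2 = 3.17 mA.
Check: I_B = (8.2 − 4.83)/68 = 0.0496 mA, and β·I_B = 9.92 mA > I_C, confirming saturation.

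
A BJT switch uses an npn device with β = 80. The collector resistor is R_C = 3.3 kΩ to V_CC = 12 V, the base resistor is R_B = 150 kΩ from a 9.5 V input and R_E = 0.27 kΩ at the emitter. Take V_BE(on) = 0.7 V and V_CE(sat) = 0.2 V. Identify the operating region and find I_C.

Assume active: I_B = (9.5 − 0.7)/(150 + 81×0.27) = 0.0512 mA, I_C = β·I_B = 4.1 mA.
Then V_CE = 12 − 4.1×3.3 − 4.15×0.27 = -2.64 V < 0.2 V — the active assumption fails.
Re-solve with V_CE = 0.2 V. KCL at the emitter: V_E/R_E = (V_BB−0.7−V_E)/R_B + (V_CC−0.2−V_E)/R_C, giving V_E = 0.906 V.
I_C = (V_CC − 0.2 − V_E)/R_C = (11.8 − 0.906)/3.3 = 3.3 mA.
Check: I_B = (8.8 − 0.906)/150 = 0.0526 mA, and β·I_B = 4.21 mA > I_C, confirming saturation.

saturation; I_C ≈ 3.3 mA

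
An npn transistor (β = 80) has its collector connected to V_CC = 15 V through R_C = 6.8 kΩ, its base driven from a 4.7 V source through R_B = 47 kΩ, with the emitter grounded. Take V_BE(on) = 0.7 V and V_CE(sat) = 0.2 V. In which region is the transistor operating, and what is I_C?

saturation; I_C ≈ 2.2 mA

Assume active: I_B = (4.7 − 0.7)/47 = 0.0851 mA, giving I_C = β·I_B = 6.81 mA.
But then V_CE = 15 − 6.81×6.8 = -31.3 V < V_CE(sat) = 0.2 V — impossible in the active region.
So the transistor is saturated. With V_CE = 0.2 V, I_C = (V_CC − 0.2)/R_C = 14.8/6.8 = 2.18 mA.
Check: β·I_B = 6.81 mA > I_C = 2.18 mA, confirming saturation.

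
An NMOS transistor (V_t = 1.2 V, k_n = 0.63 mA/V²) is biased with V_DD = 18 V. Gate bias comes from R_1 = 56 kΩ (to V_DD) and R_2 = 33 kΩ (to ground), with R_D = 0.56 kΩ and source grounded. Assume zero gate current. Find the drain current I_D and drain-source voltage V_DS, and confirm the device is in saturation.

V_G = V_DD·R_2/(R_1+R_2) = 18×33/89 = 6.67 V. With the source grounded, V_GS = V_G = 6.67 V.
Assume saturation: I_D = (k_n/2)(V_GS − V_t)² = (0.63/2)×(6.67 − 1.2)² = 0.315×5.47² = 9.44 mA.
V_DS = V_DD − I_D·R_D = 18 − 9.44×0.56 = 12.7 V.
Saturation requires V_DS ≥ V_GS − V_t = 5.47 V; 12.7 ≥ 5.47 ✓.

I_D ≈ 9.4 mA, V_DS ≈ 13 V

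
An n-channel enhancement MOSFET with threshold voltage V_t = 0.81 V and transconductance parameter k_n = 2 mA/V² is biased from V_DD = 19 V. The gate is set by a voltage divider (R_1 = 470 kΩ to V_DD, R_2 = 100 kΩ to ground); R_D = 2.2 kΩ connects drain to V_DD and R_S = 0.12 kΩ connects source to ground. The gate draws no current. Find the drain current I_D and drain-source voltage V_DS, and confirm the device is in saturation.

I_D ≈ 4.1 mA, V_DS ≈ 9.4 V

V_G = V_DD·R_2/(R_1+R_2) = 19×100/570 = 3.33 V.
Assume saturation: I_D = (k_n/2)(V_GS − V_t)² with V_GS = V_G − I_D·R_S = 3.33 − 0.12·I_D.
Substituting gives 0.0144·I_D² − 1.61·I_D + 6.37 = 0, with roots I_D = 4.12 or 107 mA.
The root I_D = 107 mA gives V_GS = -9.55 V ≤ V_t, so take I_D = 4.12 mA.
Then V_GS = 2.84 V and V_DS = V_DD − I_D(R_D+R_S) = 19 − 4.12×2.32 = 9.45 V.
Saturation requires V_DS ≥ V_GS − V_t = 2.03 V; 9.45 ≥ 2.03 ✓.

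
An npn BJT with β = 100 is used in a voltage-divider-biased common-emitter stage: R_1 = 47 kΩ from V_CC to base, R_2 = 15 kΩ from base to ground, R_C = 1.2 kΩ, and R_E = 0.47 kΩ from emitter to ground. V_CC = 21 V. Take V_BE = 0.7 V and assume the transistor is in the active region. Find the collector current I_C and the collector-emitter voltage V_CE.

I_C ≈ 7.4 mA, V_CE ≈ 8.5 V

Thevenize the base divider: V_Th = V_CC·R_2/(R_1+R_2) = 21×15/62 = 5.08 V, R_Th = R_1‖R_2 = 11.4 kΩ.
Base-emitter loop: V_Th = I_B·R_Th + V_BE + (β+1)I_B·R_E, so I_B = (5.08 − 0.7) / (11.4 + 101×0.47) = 0.0744 mA.
I_C = β·I_B = 100×0.0744 = 7.44 mA, and I_E = (β+1)I_B = 7.52 mA.
V_CE = V_CC − I_C·R_C − I_E·R_E = 21 − 7.44×1.2 − 7.52×0.47 = 8.53 V.
V_CE = 8.53 V > 0.2 V confirms active-region operation.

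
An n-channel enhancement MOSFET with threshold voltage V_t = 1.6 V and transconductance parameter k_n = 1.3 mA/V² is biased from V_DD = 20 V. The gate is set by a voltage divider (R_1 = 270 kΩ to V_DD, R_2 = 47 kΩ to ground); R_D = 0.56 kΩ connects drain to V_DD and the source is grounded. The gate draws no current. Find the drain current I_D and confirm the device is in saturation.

I_D ≈ 1.2 mA

V_G = V_DD·R_2/(R_1+R_2) = 20×47/317 = 2.97 V. With the source grounded, V_GS = V_G = 2.97 V.
Assume saturation: I_D = (k_n/2)(V_GS − V_t)² = (1.3/2)×(2.97 − 1.6)² = 0.65×1.37² = 1.21 mA.
V_DS = V_DD − I_D·R_D = 20 − 1.21×0.56 = 19.3 V.
Saturation requires V_DS ≥ V_GS − V_t = 1.37 V; 19.3 ≥ 1.37 ✓.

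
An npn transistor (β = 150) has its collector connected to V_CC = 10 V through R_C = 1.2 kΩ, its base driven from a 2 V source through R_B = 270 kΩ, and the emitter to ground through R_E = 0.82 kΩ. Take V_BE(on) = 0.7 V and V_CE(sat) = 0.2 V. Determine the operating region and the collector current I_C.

active; I_C ≈ 0.5 mA

Assume active. Base-emitter loop: I_B = (V_BB − V_BE)/(R_B + (β+1)R_E) = (2 − 0.7)/(270 + 151×0.82) = 0.0033 mA.
I_C = β·I_B = 150×0.0033 = 0.495 mA.
V_CE = V_CC − I_C·R_C − I_E·R_E = 10 − 0.495×1.2 − 0.498×0.82 = 9 V > V_CE(sat), so the active-region assumption holds.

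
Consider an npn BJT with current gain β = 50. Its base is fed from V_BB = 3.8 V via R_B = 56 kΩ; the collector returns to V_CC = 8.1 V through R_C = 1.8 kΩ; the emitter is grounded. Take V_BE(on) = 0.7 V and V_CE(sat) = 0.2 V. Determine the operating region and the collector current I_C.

Assume active. Base-emitter loop: I_B = (V_BB − V_BE)/R_B = (3.8 − 0.7)/56 = 0.0554 mA.
I_C = β·I_B = 50×0.0554 = 2.77 mA.
V_CE = V_CC − I_C·R_C = 8.1 − 2.77×1.8 = 3.12 V > V_CE(sat), so the active-region assumption holds.

active; I_C ≈ 2.8 mA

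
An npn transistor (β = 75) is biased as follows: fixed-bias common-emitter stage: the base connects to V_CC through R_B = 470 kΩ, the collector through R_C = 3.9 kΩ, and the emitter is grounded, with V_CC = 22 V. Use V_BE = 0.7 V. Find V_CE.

Base loop: V_CC = I_B·R_B + V_BE, so I_B = (22 − 0.7)/470 kΩ = 0.0453 mA.
In the active region I_C = β·I_B = 75 × 0.0453 = 3.4 mA.
Collector loop: V_CE = V_CC − I_C·R_C = 22 − 3.4×3.9 = 8.74 V.
Since V_CE = 8.74 V > V_CE(sat) ≈ 0.2 V, the transistor is in the active region as assumed.

V_CE ≈ 8.7 V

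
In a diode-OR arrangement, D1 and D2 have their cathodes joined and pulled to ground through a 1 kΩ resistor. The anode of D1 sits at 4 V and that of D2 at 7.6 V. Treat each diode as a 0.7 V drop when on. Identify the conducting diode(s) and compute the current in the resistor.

Only D2 conducts; I_R ≈ 6.9 mA

Assume both conduct. Then node N would need to be at both 4−0.7 = 3.3 V and 7.6−0.7 = 6.9 V, which is impossible.
Assume only D2 conducts: V_N = 7.6 − 0.7 = 6.9 V, so I_R = 6.9/1 = 6.9 mA.
Check D1: its anode-to-cathode voltage is 4 − 6.9 = -2.9 V < 0.7 V, so it is off. The assumption is consistent.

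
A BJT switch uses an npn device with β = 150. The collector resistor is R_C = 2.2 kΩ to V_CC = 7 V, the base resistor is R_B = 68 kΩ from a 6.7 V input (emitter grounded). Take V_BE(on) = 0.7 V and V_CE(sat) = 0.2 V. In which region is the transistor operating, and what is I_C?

Assume active: I_B = (6.7 − 0.7)/68 = 0.0882 mA, giving I_C = β·I_B = 13.2 mA.
But then V_CE = 7 − 13.2×2.2 = -22.1 V < V_CE(sat) = 0.2 V — impossible in the active region.
So the transistor is saturated. With V_CE = 0.2 V, I_C = (V_CC − 0.2)/R_C = 6.8/2.2 = 3.09 mA.
Check: β·I_B = 13.2 mA > I_C = 3.09 mA, confirming saturation.

saturation; I_C ≈ 3.1 mA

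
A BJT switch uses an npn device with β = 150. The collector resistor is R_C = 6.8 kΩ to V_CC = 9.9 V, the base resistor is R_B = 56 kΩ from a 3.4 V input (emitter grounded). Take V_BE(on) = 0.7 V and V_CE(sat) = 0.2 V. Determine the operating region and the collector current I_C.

Assume active: I_B = (3.4 − 0.7)/56 = 0.0482 mA, giving I_C = β·I_B = 7.23 mA.
But then V_CE = 9.9 − 7.23×6.8 = -39.3 V < V_CE(sat) = 0.2 V — impossible in the active region.
So the transistor is saturated. With V_CE = 0.2 V, I_C = (V_CC − 0.2)/R_C = 9.7/6.8 = 1.43 mA.
Check: β·I_B = 7.23 mA > I_C = 1.43 mA, confirming saturation.

saturation; I_C ≈ 1.4 mA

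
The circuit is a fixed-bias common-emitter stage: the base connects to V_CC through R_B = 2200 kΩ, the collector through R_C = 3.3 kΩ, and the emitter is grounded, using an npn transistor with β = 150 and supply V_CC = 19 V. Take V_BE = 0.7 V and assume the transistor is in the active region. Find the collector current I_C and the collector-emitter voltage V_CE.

I_C ≈ 1.2 mA, V_CE ≈ 15 V

Base loop: V_CC = I_B·R_B + V_BE, so I_B = (19 − 0.7)/2200 kΩ = 0.00832 mA.
In the active region I_C = β·I_B = 150 × 0.00832 = 1.25 mA.
Collector loop: V_CE = V_CC − I_C·R_C = 19 − 1.25×3.3 = 14.9 V.
Since V_CE = 14.9 V > V_CE(sat) ≈ 0.2 V, the transistor is in the active region as assumed.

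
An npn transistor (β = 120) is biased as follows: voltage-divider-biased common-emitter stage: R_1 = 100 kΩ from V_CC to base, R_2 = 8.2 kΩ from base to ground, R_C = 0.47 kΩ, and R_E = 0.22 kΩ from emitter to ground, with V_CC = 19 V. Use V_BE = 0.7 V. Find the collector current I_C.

I_C ≈ 2.6 mA

Thevenize the base divider: V_Th = V_CC·R_2/(R_1+R_2) = 19×8.2/108 = 1.44 V, R_Th = R_1‖R_2 = 7.58 kΩ.
Base-emitter loop: V_Th = I_B·R_Th + V_BE + (β+1)I_B·R_E, so I_B = (1.44 − 0.7) / (7.58 + 121×0.22) = 0.0216 mA.
I_C = β·I_B = 120×0.0216 = 2.6 mA, and I_E = (β+1)I_B = 2.62 mA.
V_CE = V_CC − I_C·R_C − I_E·R_E = 19 − 2.6×0.47 − 2.62×0.22 = 17.2 V.
V_CE = 17.2 V > 0.2 V confirms active-region operation.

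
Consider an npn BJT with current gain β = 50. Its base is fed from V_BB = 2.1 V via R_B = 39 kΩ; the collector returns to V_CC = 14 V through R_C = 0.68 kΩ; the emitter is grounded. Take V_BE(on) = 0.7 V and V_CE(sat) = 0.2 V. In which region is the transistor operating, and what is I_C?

Assume active. Base-emitter loop: I_B = (V_BB − V_BE)/R_B = (2.1 − 0.7)/39 = 0.0359 mA.
I_C = β·I_B = 50×0.0359 = 1.79 mA.
V_CE = V_CC − I_C·R_C = 14 − 1.79×0.68 = 12.8 V > V_CE(sat), so the active-region assumption holds.

active; I_C ≈ 1.8 mA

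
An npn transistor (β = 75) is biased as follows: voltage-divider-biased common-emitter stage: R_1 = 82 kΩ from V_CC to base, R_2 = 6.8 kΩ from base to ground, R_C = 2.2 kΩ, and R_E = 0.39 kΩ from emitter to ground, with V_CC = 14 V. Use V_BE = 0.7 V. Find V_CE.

Thevenize the base divider: V_Th = V_CC·R_2/(R_1+R_2) = 14×6.8/88.8 = 1.07 V, R_Th = R_1‖R_2 = 6.28 kΩ.
Base-emitter loop: V_Th = I_B·R_Th + V_BE + (β+1)I_B·R_E, so I_B = (1.07 − 0.7) / (6.28 + 76×0.39) = 0.0104 mA.
I_C = β·I_B = 75×0.0104 = 0.777 mA, and I_E = (β+1)I_B = 0.787 mA.
V_CE = V_CC − I_C·R_C − I_E·R_E = 14 − 0.777×2.2 − 0.787×0.39 = 12 V.
V_CE = 12 V > 0.2 V confirms active-region operation.

V_CE ≈ 12 V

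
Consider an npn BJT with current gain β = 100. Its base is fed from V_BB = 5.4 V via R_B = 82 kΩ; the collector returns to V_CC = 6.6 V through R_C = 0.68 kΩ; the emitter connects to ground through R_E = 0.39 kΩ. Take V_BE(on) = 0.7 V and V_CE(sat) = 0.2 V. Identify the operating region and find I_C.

Assume active. Base-emitter loop: I_B = (V_BB − V_BE)/(R_B + (β+1)R_E) = (5.4 − 0.7)/(82 + 101×0.39) = 0.0387 mA.
I_C = β·I_B = 100×0.0387 = 3.87 mA.
V_CE = V_CC − I_C·R_C − I_E·R_E = 6.6 − 3.87×0.68 − 3.91×0.39 = 2.44 V > V_CE(sat), so the active-region assumption holds.

active; I_C ≈ 3.9 mA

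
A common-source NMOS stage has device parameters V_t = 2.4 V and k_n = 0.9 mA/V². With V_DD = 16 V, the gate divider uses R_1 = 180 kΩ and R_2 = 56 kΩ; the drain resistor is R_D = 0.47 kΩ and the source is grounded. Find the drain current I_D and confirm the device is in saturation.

V_G = V_DD·R_2/(R_1+R_2) = 16×56/236 = 3.8 V. With the source grounded, V_GS = V_G = 3.8 V.
Assume saturation: I_D = (k_n/2)(V_GS − V_t)² = (0.9/2)×(3.8 − 2.4)² = 0.45×1.4² = 0.878 mA.
V_DS = V_DD − I_D·R_D = 16 − 0.878×0.47 = 15.6 V.
Saturation requires V_DS ≥ V_GS − V_t = 1.4 V; 15.6 ≥ 1.4 ✓.

I_D ≈ 0.88 mA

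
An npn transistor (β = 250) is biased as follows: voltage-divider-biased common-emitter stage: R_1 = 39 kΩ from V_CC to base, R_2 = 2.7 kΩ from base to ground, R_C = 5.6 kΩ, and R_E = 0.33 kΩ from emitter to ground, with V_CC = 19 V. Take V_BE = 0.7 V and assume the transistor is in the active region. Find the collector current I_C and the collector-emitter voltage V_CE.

I_C ≈ 1.6 mA, V_CE ≈ 9.8 V

Thevenize the base divider: V_Th = V_CC·R_2/(R_1+R_2) = 19×2.7/41.7 = 1.23 V, R_Th = R_1‖R_2 = 2.53 kΩ.
Base-emitter loop: V_Th = I_B·R_Th + V_BE + (β+1)I_B·R_E, so I_B = (1.23 − 0.7) / (2.53 + 251×0.33) = 0.00621 mA.
I_C = β·I_B = 250×0.00621 = 1.55 mA, and I_E = (β+1)I_B = 1.56 mA.
V_CE = V_CC − I_C·R_C − I_E·R_E = 19 − 1.55×5.6 − 1.56×0.33 = 9.79 V.
V_CE = 9.79 V > 0.2 V confirms active-region operation.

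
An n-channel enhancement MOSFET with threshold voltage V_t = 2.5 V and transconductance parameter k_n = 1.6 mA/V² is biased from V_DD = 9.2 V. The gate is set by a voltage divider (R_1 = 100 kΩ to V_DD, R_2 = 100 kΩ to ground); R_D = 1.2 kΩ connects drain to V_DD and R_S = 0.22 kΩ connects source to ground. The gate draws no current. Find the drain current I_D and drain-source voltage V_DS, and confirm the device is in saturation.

I_D ≈ 2.1 mA, V_DS ≈ 6.2 V

V_G = V_DD·R_2/(R_1+R_2) = 9.2×100/200 = 4.6 V.
Assume saturation: I_D = (k_n/2)(V_GS − V_t)² with V_GS = V_G − I_D·R_S = 4.6 − 0.22·I_D.
Substituting gives 0.0387·I_D² − 1.74·I_D + 3.53 = 0, with roots I_D = 2.13 or 42.8 mA.
The root I_D = 42.8 mA gives V_GS = -4.81 V ≤ V_t, so take I_D = 2.13 mA.
Then V_GS = 4.13 V and V_DS = V_DD − I_D(R_D+R_S) = 9.2 − 2.13×1.42 = 6.18 V.
Saturation requires V_DS ≥ V_GS − V_t = 1.63 V; 6.18 ≥ 1.63 ✓.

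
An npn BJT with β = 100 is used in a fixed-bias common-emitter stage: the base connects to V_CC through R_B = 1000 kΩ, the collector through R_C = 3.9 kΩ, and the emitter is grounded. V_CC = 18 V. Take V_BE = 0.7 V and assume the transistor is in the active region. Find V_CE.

Base loop: V_CC = I_B·R_B + V_BE, so I_B = (18 − 0.7)/1000 kΩ = 0.0173 mA.
In the active region I_C = β·I_B = 100 × 0.0173 = 1.73 mA.
Collector loop: V_CE = V_CC − I_C·R_C = 18 − 1.73×3.9 = 11.3 V.
Since V_CE = 11.3 V > V_CE(sat) ≈ 0.2 V, the transistor is in the active region as assumed.

V_CE ≈ 11 V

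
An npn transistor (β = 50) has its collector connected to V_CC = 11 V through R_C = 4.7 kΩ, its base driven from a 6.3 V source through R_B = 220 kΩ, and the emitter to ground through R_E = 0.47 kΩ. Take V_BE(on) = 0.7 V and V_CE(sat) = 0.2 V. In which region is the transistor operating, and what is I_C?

active; I_C ≈ 1.1 mA

Assume active. Base-emitter loop: I_B = (V_BB − V_BE)/(R_B + (β+1)R_E) = (6.3 − 0.7)/(220 + 51×0.47) = 0.023 mA.
I_C = β·I_B = 50×0.023 = 1.15 mA.
V_CE = V_CC − I_C·R_C − I_E·R_E = 11 − 1.15×4.7 − 1.17×0.47 = 5.06 V > V_CE(sat), so the active-region assumption holds.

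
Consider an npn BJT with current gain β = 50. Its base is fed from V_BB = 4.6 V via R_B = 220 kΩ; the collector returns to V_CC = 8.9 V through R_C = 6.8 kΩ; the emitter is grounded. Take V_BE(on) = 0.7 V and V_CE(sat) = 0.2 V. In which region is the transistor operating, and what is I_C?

Assume active. Base-emitter loop: I_B = (V_BB − V_BE)/R_B = (4.6 − 0.7)/220 = 0.0177 mA.
I_C = β·I_B = 50×0.0177 = 0.886 mA.
V_CE = V_CC − I_C·R_C = 8.9 − 0.886×6.8 = 2.87 V > V_CE(sat), so the active-region assumption holds.

active; I_C ≈ 0.89 mA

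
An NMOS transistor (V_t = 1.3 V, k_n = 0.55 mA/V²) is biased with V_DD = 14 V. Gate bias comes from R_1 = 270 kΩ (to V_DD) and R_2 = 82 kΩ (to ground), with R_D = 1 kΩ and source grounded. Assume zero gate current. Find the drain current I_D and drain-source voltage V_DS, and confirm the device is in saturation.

V_G = V_DD·R_2/(R_1+R_2) = 14×82/352 = 3.26 V. With the source grounded, V_GS = V_G = 3.26 V.
Assume saturation: I_D = (k_n/2)(V_GS − V_t)² = (0.55/2)×(3.26 − 1.3)² = 0.275×1.96² = 1.06 mA.
V_DS = V_DD − I_D·R_D = 14 − 1.06×1 = 12.9 V.
Saturation requires V_DS ≥ V_GS − V_t = 1.96 V; 12.9 ≥ 1.96 ✓.

I_D ≈ 1.1 mA, V_DS ≈ 13 V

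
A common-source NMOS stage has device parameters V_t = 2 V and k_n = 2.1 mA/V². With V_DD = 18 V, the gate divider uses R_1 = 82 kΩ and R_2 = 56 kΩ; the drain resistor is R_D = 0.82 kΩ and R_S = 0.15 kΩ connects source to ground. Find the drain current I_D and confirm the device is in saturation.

V_G = V_DD·R_2/(R_1+R_2) = 18×56/138 = 7.3 V.
Assume saturation: I_D = (k_n/2)(V_GS − V_t)² with V_GS = V_G − I_D·R_S = 7.3 − 0.15·I_D.
Substituting gives 0.0236·I_D² − 2.67·I_D + 29.5 = 0, with roots I_D = 12.4 or 101 mA.
The root I_D = 101 mA gives V_GS = -7.79 V ≤ V_t, so take I_D = 12.4 mA.
Then V_GS = 5.44 V and V_DS = V_DD − I_D(R_D+R_S) = 18 − 12.4×0.97 = 5.95 V.
Saturation requires V_DS ≥ V_GS − V_t = 3.44 V; 5.95 ≥ 3.44 ✓.

I_D ≈ 12 mA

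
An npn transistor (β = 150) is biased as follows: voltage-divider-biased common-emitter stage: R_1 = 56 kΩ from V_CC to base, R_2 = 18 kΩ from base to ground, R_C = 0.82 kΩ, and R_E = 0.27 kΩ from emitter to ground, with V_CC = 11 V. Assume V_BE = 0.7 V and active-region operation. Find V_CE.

V_CE ≈ 5.1 V

Thevenize the base divider: V_Th = V_CC·R_2/(R_1+R_2) = 11×18/74 = 2.68 V, R_Th = R_1‖R_2 = 13.6 kΩ.
Base-emitter loop: V_Th = I_B·R_Th + V_BE + (β+1)I_B·R_E, so I_B = (2.68 − 0.7) / (13.6 + 151×0.27) = 0.0363 mA.
I_C = β·I_B = 150×0.0363 = 5.45 mA, and I_E = (β+1)I_B = 5.48 mA.
V_CE = V_CC − I_C·R_C − I_E·R_E = 11 − 5.45×0.82 − 5.48×0.27 = 5.05 V.
V_CE = 5.05 V > 0.2 V confirms active-region operation.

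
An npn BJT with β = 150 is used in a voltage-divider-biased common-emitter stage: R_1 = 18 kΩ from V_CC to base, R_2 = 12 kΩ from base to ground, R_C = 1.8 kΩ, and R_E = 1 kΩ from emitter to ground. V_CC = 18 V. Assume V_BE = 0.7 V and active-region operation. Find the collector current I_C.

I_C ≈ 6.2 mA

Thevenize the base divider: V_Th = V_CC·R_2/(R_1+R_2) = 18×12/30 = 7.2 V, R_Th = R_1‖R_2 = 7.2 kΩ.
Base-emitter loop: V_Th = I_B·R_Th + V_BE + (β+1)I_B·R_E, so I_B = (7.2 − 0.7) / (7.2 + 151×1) = 0.0411 mA.
I_C = β·I_B = 150×0.0411 = 6.16 mA, and I_E = (β+1)I_B = 6.2 mA.
V_CE = V_CC − I_C·R_C − I_E·R_E = 18 − 6.16×1.8 − 6.2×1 = 0.702 V.
V_CE = 0.702 V > 0.2 V confirms active-region operation.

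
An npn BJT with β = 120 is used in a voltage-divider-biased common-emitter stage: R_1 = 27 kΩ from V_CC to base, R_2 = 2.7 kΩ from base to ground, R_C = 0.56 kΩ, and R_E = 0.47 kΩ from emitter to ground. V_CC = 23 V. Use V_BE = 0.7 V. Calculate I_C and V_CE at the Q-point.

I_C ≈ 2.8 mA, V_CE ≈ 20 V

Thevenize the base divider: V_Th = V_CC·R_2/(R_1+R_2) = 23×2.7/29.7 = 2.09 V, R_Th = R_1‖R_2 = 2.45 kΩ.
Base-emitter loop: V_Th = I_B·R_Th + V_BE + (β+1)I_B·R_E, so I_B = (2.09 − 0.7) / (2.45 + 121×0.47) = 0.0234 mA.
I_C = β·I_B = 120×0.0234 = 2.81 mA, and I_E = (β+1)I_B = 2.84 mA.
V_CE = V_CC − I_C·R_C − I_E·R_E = 23 − 2.81×0.56 − 2.84×0.47 = 20.1 V.
V_CE = 20.1 V > 0.2 V confirms active-region operation.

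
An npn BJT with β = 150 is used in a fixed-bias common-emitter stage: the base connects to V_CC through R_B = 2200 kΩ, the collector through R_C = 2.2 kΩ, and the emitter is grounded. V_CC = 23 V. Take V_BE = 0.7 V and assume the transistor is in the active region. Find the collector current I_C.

Base loop: V_CC = I_B·R_B + V_BE, so I_B = (23 − 0.7)/2200 kΩ = 0.0101 mA.
In the active region I_C = β·I_B = 150 × 0.0101 = 1.52 mA.
Collector loop: V_CE = V_CC − I_C·R_C = 23 − 1.52×2.2 = 19.7 V.
Since V_CE = 19.7 V > V_CE(sat) ≈ 0.2 V, the transistor is in the active region as assumed.

I_C ≈ 1.5 mA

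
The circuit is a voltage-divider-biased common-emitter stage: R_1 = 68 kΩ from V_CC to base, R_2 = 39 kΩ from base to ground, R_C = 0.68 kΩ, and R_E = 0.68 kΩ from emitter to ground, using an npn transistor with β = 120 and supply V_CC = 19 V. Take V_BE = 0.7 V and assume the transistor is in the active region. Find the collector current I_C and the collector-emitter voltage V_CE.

Thevenize the base divider: V_Th = V_CC·R_2/(R_1+R_2) = 19×39/107 = 6.93 V, R_Th = R_1‖R_2 = 24.8 kΩ.
Base-emitter loop: V_Th = I_B·R_Th + V_BE + (β+1)I_B·R_E, so I_B = (6.93 − 0.7) / (24.8 + 121×0.68) = 0.0581 mA.
I_C = β·I_B = 120×0.0581 = 6.98 mA, and I_E = (β+1)I_B = 7.04 mA.
V_CE = V_CC − I_C·R_C − I_E·R_E = 19 − 6.98×0.68 − 7.04×0.68 = 9.47 V.
V_CE = 9.47 V > 0.2 V confirms active-region operation.

I_C ≈ 7 mA, V_CE ≈ 9.5 V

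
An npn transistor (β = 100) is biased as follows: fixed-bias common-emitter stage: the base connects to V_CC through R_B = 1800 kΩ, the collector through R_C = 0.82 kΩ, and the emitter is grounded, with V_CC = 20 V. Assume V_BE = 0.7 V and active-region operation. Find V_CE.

V_CE ≈ 19 V

Base loop: V_CC = I_B·R_B + V_BE, so I_B = (20 − 0.7)/1800 kΩ = 0.0107 mA.
In the active region I_C = β·I_B = 100 × 0.0107 = 1.07 mA.
Collector loop: V_CE = V_CC − I_C·R_C = 20 − 1.07×0.82 = 19.1 V.
Since V_CE = 19.1 V > V_CE(sat) ≈ 0.2 V, the transistor is in the active region as assumed.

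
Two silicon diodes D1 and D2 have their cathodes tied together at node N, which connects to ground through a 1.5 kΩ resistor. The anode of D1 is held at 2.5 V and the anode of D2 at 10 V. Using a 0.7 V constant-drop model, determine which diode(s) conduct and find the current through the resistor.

Assume both conduct. Then node N would need to be at both 2.5−0.7 = 1.8 V and 10−0.7 = 9.3 V, which is impossible.
Assume only D2 conducts: V_N = 10 − 0.7 = 9.3 V, so I_R = 9.3/1.5 = 6.2 mA.
Check D1: its anode-to-cathode voltage is 2.5 − 9.3 = -6.8 V < 0.7 V, so it is off. The assumption is consistent.

Only D2 conducts; I_R ≈ 6.2 mA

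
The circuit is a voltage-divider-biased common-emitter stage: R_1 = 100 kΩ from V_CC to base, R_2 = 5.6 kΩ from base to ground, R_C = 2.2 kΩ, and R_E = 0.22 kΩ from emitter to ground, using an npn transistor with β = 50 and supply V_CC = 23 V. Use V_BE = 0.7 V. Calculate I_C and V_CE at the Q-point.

Thevenize the base divider: V_Th = V_CC·R_2/(R_1+R_2) = 23×5.6/106 = 1.22 V, R_Th = R_1‖R_2 = 5.3 kΩ.
Base-emitter loop: V_Th = I_B·R_Th + V_BE + (β+1)I_B·R_E, so I_B = (1.22 − 0.7) / (5.3 + 51×0.22) = 0.0315 mA.
I_C = β·I_B = 50×0.0315 = 1.57 mA, and I_E = (β+1)I_B = 1.6 mA.
V_CE = V_CC − I_C·R_C − I_E·R_E = 23 − 1.57×2.2 − 1.6×0.22 = 19.2 V.
V_CE = 19.2 V > 0.2 V confirms active-region operation.

I_C ≈ 1.6 mA, V_CE ≈ 19 V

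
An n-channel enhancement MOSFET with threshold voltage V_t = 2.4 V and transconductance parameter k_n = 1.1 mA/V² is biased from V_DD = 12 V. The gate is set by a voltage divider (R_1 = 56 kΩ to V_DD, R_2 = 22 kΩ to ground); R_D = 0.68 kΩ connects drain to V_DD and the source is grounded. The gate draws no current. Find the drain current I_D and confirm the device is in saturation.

I_D ≈ 0.53 mA

V_G = V_DD·R_2/(R_1+R_2) = 12×22/78 = 3.38 V. With the source grounded, V_GS = V_G = 3.38 V.
Assume saturation: I_D = (k_n/2)(V_GS − V_t)² = (1.1/2)×(3.38 − 2.4)² = 0.55×0.985² = 0.533 mA.
V_DS = V_DD − I_D·R_D = 12 − 0.533×0.68 = 11.6 V.
Saturation requires V_DS ≥ V_GS − V_t = 0.985 V; 11.6 ≥ 0.985 ✓.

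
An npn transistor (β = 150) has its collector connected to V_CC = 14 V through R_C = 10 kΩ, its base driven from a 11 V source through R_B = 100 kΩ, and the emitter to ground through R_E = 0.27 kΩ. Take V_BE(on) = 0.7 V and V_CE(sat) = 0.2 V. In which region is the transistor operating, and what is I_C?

Assume active: I_B = (11 − 0.7)/(100 + 151×0.27) = 0.0732 mA, I_C = β·I_B = 11 mA.
Then V_CE = 14 − 11×10 − 11×0.27 = -98.7 V < 0.2 V — the active assumption fails.
Re-solve with V_CE = 0.2 V. KCL at the emitter: V_E/R_E = (V_BB−0.7−V_E)/R_B + (V_CC−0.2−V_E)/R_C, giving V_E = 0.389 V.
I_C = (V_CC − 0.2 − V_E)/R_C = (13.8 − 0.389)/10 = 1.34 mA.
Check: I_B = (10.3 − 0.389)/100 = 0.0991 mA, and β·I_B = 14.9 mA > I_C, confirming saturation.

saturation; I_C ≈ 1.3 mA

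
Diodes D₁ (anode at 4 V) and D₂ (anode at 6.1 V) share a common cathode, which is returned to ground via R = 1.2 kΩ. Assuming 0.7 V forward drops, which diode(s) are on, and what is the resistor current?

Only D₂ conducts; I_R ≈ 4.5 mA

Assume both conduct. Then node N would need to be at both 4−0.7 = 3.3 V and 6.1−0.7 = 5.4 V, which is impossible.
Assume only D₂ conducts: V_N = 6.1 − 0.7 = 5.4 V, so I_R = 5.4/1.2 = 4.5 mA.
Check D₁: its anode-to-cathode voltage is 4 − 5.4 = -1.4 V < 0.7 V, so it is off. The assumption is consistent.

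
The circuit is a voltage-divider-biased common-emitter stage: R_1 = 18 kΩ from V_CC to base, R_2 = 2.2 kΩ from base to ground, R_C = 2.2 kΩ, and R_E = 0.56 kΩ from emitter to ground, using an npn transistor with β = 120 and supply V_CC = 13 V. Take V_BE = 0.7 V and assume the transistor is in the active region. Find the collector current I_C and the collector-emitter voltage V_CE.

Thevenize the base divider: V_Th = V_CC·R_2/(R_1+R_2) = 13×2.2/20.2 = 1.42 V, R_Th = R_1‖R_2 = 1.96 kΩ.
Base-emitter loop: V_Th = I_B·R_Th + V_BE + (β+1)I_B·R_E, so I_B = (1.42 − 0.7) / (1.96 + 121×0.56) = 0.0103 mA.
I_C = β·I_B = 120×0.0103 = 1.23 mA, and I_E = (β+1)I_B = 1.24 mA.
V_CE = V_CC − I_C·R_C − I_E·R_E = 13 − 1.23×2.2 − 1.24×0.56 = 9.59 V.
V_CE = 9.59 V > 0.2 V confirms active-region operation.

I_C ≈ 1.2 mA, V_CE ≈ 9.6 V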